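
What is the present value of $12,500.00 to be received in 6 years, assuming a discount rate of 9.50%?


Present value formula: PV = FV / (1 + r)^t
PV = $12,500.00 / (1 + 0.095)^6
PV = $12,500.00 / 1.723791
PV = $7,251.46

PV = FV / (1 + r)^t = $7,251.46


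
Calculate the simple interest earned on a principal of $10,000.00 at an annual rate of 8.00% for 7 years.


Simple interest formula: I = P × r × t
I = $10,000.00 × 0.08 × 7
I = $5,600.00

I = P × r × t = $5,600.00


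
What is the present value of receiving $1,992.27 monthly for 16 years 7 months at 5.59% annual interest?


Present value of an ordinary annuity: PV = PMT × (1 − (1 + r)^(−n)) / r
Monthly rate r = 0.0559/12 ≈ 0.00465833, n = 199
PV = $1,992.27 × (1 − (1 + 0.0559/12)^(−199)) / (0.0559/12)
PV = $1,992.27 × 129.533757
PV = $258,066.22

PV = PMT × (1-(1+r)^(-n))/r = $258,066.22


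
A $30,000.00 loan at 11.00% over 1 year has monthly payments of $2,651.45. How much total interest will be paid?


Total paid over the life of the loan = PMT × n.
Total paid = $2,651.45 × 12 = $31,817.40
Total interest = total paid − principal = $31,817.40 − $30,000.00 = $1,817.40

Total interest = (PMT × n) - PV = $1,817.40


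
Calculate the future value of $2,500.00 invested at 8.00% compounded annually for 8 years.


Compound interest formula: A = P(1 + r/n)^(nt)
A = $2,500.00 × (1 + 0.08/1)^(1 × 8)
Growth factor: (1 + 0.08/1)^8 = 1.8509302
A = $2,500.00 × 1.8509302
A = $4,627.33

A = P(1 + r/n)^(nt) = $4,627.33


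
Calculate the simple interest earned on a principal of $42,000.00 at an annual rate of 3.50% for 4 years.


Simple interest formula: I = P × r × t
I = $42,000.00 × 0.035 × 4
I = $5,880.00

I = P × r × t = $5,880.00


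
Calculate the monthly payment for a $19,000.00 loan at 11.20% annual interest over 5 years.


Loan payment formula: PMT = PV × r / (1 − (1 + r)^(−n))
Monthly rate r = 0.112/12 ≈ 0.00933333, n = 60 months
Denominator: 1 − (1 + 0.112/12)^(−60) = 0.427305
PMT = $19,000.00 × (0.112/12) / 0.427305
PMT = $415.00 per month

PMT = PV × r / (1-(1+r)^(-n)) = $415.00/month


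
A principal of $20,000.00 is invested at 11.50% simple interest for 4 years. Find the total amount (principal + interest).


Total amount formula: A = P(1 + rt) = P + P·r·t
Interest: I = P × r × t = $20,000.00 × 0.115 × 4 = $9,200.00
A = P + I = $20,000.00 + $9,200.00 = $29,200.00

A = P + I = P(1 + rt) = $29,200.00


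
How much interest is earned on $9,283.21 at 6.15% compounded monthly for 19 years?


Compound interest earned = final amount − principal.
A = P(1 + r/n)^(nt) = $9,283.21 × (1 + 0.0615/12)^(12 × 19) = $29,776.61
Interest = A − P = $29,776.61 − $9,283.21 = $20,493.40

Interest = A - P = $20,493.40


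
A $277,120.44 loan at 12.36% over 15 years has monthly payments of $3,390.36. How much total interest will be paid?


Total paid over the life of the loan = PMT × n.
Total paid = $3,390.36 × 180 = $610,264.80
Total interest = total paid − principal = $610,264.80 − $277,120.44 = $333,144.36

Total interest = (PMT × n) - PV = $333,144.36


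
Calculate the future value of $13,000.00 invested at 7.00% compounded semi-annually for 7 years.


Compound interest formula: A = P(1 + r/n)^(nt)
A = $13,000.00 × (1 + 0.07/2)^(2 × 7)
Growth factor: (1 + 0.07/2)^14 = 1.6186945
A = $13,000.00 × 1.6186945
A = $21,043.03

A = P(1 + r/n)^(nt) = $21,043.03


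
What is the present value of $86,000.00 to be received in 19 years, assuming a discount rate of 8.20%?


Present value formula: PV = FV / (1 + r)^t
PV = $86,000.00 / (1 + 0.082)^19
PV = $86,000.00 / 4.470107
PV = $19,238.91

PV = FV / (1 + r)^t = $19,238.91


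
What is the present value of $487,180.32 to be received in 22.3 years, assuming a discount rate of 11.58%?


Present value formula: PV = FV / (1 + r)^t
PV = $487,180.32 / (1 + 0.1158)^22.3
PV = $487,180.32 / 11.512662
PV = $42,316.91

PV = FV / (1 + r)^t = $42,316.91


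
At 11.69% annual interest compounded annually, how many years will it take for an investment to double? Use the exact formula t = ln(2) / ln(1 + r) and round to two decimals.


Doubling condition: (1 + r)^t = 2
Take ln of both sides: t × ln(1 + r) = ln(2)
t = ln(2) / ln(1 + r)
t = 0.693147 / 0.110557
t = 6.27

t = ln(2) / ln(1 + r) = 6.27 years


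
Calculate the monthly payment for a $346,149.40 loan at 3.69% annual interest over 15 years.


Loan payment formula: PMT = PV × r / (1 − (1 + r)^(−n))
Monthly rate r = 0.0369/12 = 0.003075, n = 180 months
Denominator: 1 − (1 + 0.0369/12)^(−180) = 0.424578
PMT = $346,149.40 × (0.0369/12) / 0.424578
PMT = $2,506.98 per month

PMT = PV × r / (1-(1+r)^(-n)) = $2,506.98/month


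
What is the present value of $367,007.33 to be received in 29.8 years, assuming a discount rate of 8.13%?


Present value formula: PV = FV / (1 + r)^t
PV = $367,007.33 / (1 + 0.0813)^29.8
PV = $367,007.33 / 10.270624
PV = $35,733.69

PV = FV / (1 + r)^t = $35,733.69


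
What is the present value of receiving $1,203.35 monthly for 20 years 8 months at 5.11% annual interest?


Present value of an ordinary annuity: PV = PMT × (1 − (1 + r)^(−n)) / r
Monthly rate r = 0.0511/12 ≈ 0.00425833, n = 248
PV = $1,203.35 × (1 − (1 + 0.0511/12)^(−248)) / (0.0511/12)
PV = $1,203.35 × 152.970183
PV = $184,076.67

PV = PMT × (1-(1+r)^(-n))/r = $184,076.67


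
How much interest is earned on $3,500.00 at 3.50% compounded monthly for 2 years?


Compound interest earned = final amount − principal.
A = P(1 + r/n)^(nt) = $3,500.00 × (1 + 0.035/12)^(12 × 2) = $3,753.40
Interest = A − P = $3,753.40 − $3,500.00 = $253.40

Interest = A - P = $253.40


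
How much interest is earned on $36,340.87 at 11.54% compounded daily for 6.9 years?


Compound interest earned = final amount − principal.
A = P(1 + r/n)^(nt) = $36,340.87 × (1 + 0.1154/365)^(365 × 6.9) = $80,566.03
Interest = A − P = $80,566.03 − $36,340.87 = $44,225.16

Interest = A - P = $44,225.16


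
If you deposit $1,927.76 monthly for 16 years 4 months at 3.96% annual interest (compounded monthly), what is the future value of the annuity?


Future value of an ordinary annuity: FV = PMT × ((1 + r)^n − 1) / r
Monthly rate r = 0.0396/12 = 0.0033, n = 196
FV = $1,927.76 × ((1 + 0.0396/12)^196 − 1) / (0.0396/12)
FV = $1,927.76 × 274.966266
FV = $530,068.97

FV = PMT × ((1+r)^n - 1)/r = $530,068.97


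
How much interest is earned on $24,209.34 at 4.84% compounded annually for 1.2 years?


Compound interest earned = final amount − principal.
A = P(1 + r/n)^(nt) = $24,209.34 × (1 + 0.0484/1)^(1 × 1.2) = $25,622.14
Interest = A − P = $25,622.14 − $24,209.34 = $1,412.80

Interest = A - P = $1,412.80


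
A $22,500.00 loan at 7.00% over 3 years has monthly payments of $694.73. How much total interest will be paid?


Total paid over the life of the loan = PMT × n.
Total paid = $694.73 × 36 = $25,010.28
Total interest = total paid − principal = $25,010.28 − $22,500.00 = $2,510.28

Total interest = (PMT × n) - PV = $2,510.28


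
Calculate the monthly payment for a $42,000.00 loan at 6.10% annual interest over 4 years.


Loan payment formula: PMT = PV × r / (1 − (1 + r)^(−n))
Monthly rate r = 0.061/12 ≈ 0.00508333, n = 48 months
Denominator: 1 − (1 + 0.061/12)^(−48) = 0.216028
PMT = $42,000.00 × (0.061/12) / 0.216028
PMT = $988.30 per month

PMT = PV × r / (1-(1+r)^(-n)) = $988.30/month


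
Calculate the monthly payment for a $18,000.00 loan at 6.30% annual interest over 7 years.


Loan payment formula: PMT = PV × r / (1 − (1 + r)^(−n))
Monthly rate r = 0.063/12 = 0.00525, n = 84 months
Denominator: 1 − (1 + 0.063/12)^(−84) = 0.355865
PMT = $18,000.00 × (0.063/12) / 0.355865
PMT = $265.55 per month

PMT = PV × r / (1-(1+r)^(-n)) = $265.55/month


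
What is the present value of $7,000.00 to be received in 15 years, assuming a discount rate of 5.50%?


Present value formula: PV = FV / (1 + r)^t
PV = $7,000.00 / (1 + 0.055)^15
PV = $7,000.00 / 2.232476
PV = $3,135.53

PV = FV / (1 + r)^t = $3,135.53


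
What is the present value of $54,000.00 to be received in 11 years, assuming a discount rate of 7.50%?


Present value formula: PV = FV / (1 + r)^t
PV = $54,000.00 / (1 + 0.075)^11
PV = $54,000.00 / 2.215609
PV = $24,372.53

PV = FV / (1 + r)^t = $24,372.53


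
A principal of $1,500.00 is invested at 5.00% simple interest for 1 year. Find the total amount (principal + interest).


Total amount formula: A = P(1 + rt) = P + P·r·t
Interest: I = P × r × t = $1,500.00 × 0.05 × 1 = $75.00
A = P + I = $1,500.00 + $75.00 = $1,575.00

A = P + I = P(1 + rt) = $1,575.00


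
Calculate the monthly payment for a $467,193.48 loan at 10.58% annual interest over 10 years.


Loan payment formula: PMT = PV × r / (1 − (1 + r)^(−n))
Monthly rate r = 0.1058/12 ≈ 0.00881667, n = 120 months
Denominator: 1 − (1 + 0.1058/12)^(−120) = 0.651237
PMT = $467,193.48 × (0.1058/12) / 0.651237
PMT = $6,325.02 per month

PMT = PV × r / (1-(1+r)^(-n)) = $6,325.02/month


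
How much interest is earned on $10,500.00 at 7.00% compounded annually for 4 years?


Compound interest earned = final amount − principal.
A = P(1 + r/n)^(nt) = $10,500.00 × (1 + 0.07/1)^(1 × 4) = $13,763.36
Interest = A − P = $13,763.36 − $10,500.00 = $3,263.36

Interest = A - P = $3,263.36


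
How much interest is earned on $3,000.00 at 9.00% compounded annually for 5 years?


Compound interest earned = final amount − principal.
A = P(1 + r/n)^(nt) = $3,000.00 × (1 + 0.09/1)^(1 × 5) = $4,615.87
Interest = A − P = $4,615.87 − $3,000.00 = $1,615.87

Interest = A - P = $1,615.87


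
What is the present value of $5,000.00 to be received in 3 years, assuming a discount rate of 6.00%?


Present value formula: PV = FV / (1 + r)^t
PV = $5,000.00 / (1 + 0.06)^3
PV = $5,000.00 / 1.191016
PV = $4,198.10

PV = FV / (1 + r)^t = $4,198.10


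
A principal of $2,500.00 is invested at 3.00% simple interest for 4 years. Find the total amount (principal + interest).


Total amount formula: A = P(1 + rt) = P + P·r·t
Interest: I = P × r × t = $2,500.00 × 0.03 × 4 = $300.00
A = P + I = $2,500.00 + $300.00 = $2,800.00

A = P + I = P(1 + rt) = $2,800.00


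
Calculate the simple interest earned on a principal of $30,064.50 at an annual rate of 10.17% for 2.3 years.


Simple interest formula: I = P × r × t
I = $30,064.50 × 0.1017 × 2.3
I = $7,032.39

I = P × r × t = $7,032.39


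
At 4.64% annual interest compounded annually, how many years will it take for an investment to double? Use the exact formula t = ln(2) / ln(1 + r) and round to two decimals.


Doubling condition: (1 + r)^t = 2
Take ln of both sides: t × ln(1 + r) = ln(2)
t = ln(2) / ln(1 + r)
t = 0.693147 / 0.045356
t = 15.28

t = ln(2) / ln(1 + r) = 15.28 years


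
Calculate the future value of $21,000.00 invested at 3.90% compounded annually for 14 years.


Compound interest formula: A = P(1 + r/n)^(nt)
A = $21,000.00 × (1 + 0.039/1)^(1 × 14)
Growth factor: (1 + 0.039/1)^14 = 1.7085106
A = $21,000.00 × 1.7085106
A = $35,878.72

A = P(1 + r/n)^(nt) = $35,878.72


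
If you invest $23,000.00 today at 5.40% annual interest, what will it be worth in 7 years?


Future value formula: FV = PV × (1 + r)^t
FV = $23,000.00 × (1 + 0.054)^7
FV = $23,000.00 × 1.4450547
FV = $33,236.26

FV = PV × (1 + r)^t = $33,236.26


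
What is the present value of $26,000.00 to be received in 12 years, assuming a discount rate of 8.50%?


Present value formula: PV = FV / (1 + r)^t
PV = $26,000.00 / (1 + 0.085)^12
PV = $26,000.00 / 2.661686
PV = $9,768.24

PV = FV / (1 + r)^t = $9,768.24


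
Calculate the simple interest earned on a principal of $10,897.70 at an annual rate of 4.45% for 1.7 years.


Simple interest formula: I = P × r × t
I = $10,897.70 × 0.0445 × 1.7
I = $824.41

I = P × r × t = $824.41


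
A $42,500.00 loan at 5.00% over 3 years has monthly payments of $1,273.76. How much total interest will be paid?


Total paid over the life of the loan = PMT × n.
Total paid = $1,273.76 × 36 = $45,855.36
Total interest = total paid − principal = $45,855.36 − $42,500.00 = $3,355.36

Total interest = (PMT × n) - PV = $3,355.36


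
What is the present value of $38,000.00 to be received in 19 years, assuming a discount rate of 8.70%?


Present value formula: PV = FV / (1 + r)^t
PV = $38,000.00 / (1 + 0.087)^19
PV = $38,000.00 / 4.879343
PV = $7,787.93

PV = FV / (1 + r)^t = $7,787.93


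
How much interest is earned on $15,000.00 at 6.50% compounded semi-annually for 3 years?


Compound interest earned = final amount − principal.
A = P(1 + r/n)^(nt) = $15,000.00 × (1 + 0.065/2)^(2 × 3) = $18,173.21
Interest = A − P = $18,173.21 − $15,000.00 = $3,173.21

Interest = A - P = $3,173.21


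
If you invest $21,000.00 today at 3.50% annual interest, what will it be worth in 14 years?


Future value formula: FV = PV × (1 + r)^t
FV = $21,000.00 × (1 + 0.035)^14
FV = $21,000.00 × 1.6186945
FV = $33,992.58

FV = PV × (1 + r)^t = $33,992.58


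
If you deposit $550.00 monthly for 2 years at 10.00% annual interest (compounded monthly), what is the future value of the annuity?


Future value of an ordinary annuity: FV = PMT × ((1 + r)^n − 1) / r
Monthly rate r = 0.1/12 ≈ 0.00833333, n = 24
FV = $550.00 × ((1 + 0.1/12)^24 − 1) / (0.1/12)
FV = $550.00 × 26.446915
FV = $14,545.80

FV = PMT × ((1+r)^n - 1)/r = $14,545.80


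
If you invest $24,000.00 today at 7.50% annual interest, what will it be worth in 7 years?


Future value formula: FV = PV × (1 + r)^t
FV = $24,000.00 × (1 + 0.075)^7
FV = $24,000.00 × 1.659049
FV = $39,817.18

FV = PV × (1 + r)^t = $39,817.18


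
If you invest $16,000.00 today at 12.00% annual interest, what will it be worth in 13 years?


Future value formula: FV = PV × (1 + r)^t
FV = $16,000.00 × (1 + 0.12)^13
FV = $16,000.00 × 4.363493
FV = $69,815.89

FV = PV × (1 + r)^t = $69,815.89


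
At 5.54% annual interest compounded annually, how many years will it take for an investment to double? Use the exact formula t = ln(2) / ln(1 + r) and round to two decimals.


Doubling condition: (1 + r)^t = 2
Take ln of both sides: t × ln(1 + r) = ln(2)
t = ln(2) / ln(1 + r)
t = 0.693147 / 0.053920
t = 12.86

t = ln(2) / ln(1 + r) = 12.86 years


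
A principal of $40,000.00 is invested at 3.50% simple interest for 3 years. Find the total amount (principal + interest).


Total amount formula: A = P(1 + rt) = P + P·r·t
Interest: I = P × r × t = $40,000.00 × 0.035 × 3 = $4,200.00
A = P + I = $40,000.00 + $4,200.00 = $44,200.00

A = P + I = P(1 + rt) = $44,200.00


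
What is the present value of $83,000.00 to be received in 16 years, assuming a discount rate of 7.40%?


Present value formula: PV = FV / (1 + r)^t
PV = $83,000.00 / (1 + 0.074)^16
PV = $83,000.00 / 3.133780
PV = $26,485.59

PV = FV / (1 + r)^t = $26,485.59


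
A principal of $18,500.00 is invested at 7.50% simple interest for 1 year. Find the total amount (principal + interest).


Total amount formula: A = P(1 + rt) = P + P·r·t
Interest: I = P × r × t = $18,500.00 × 0.075 × 1 = $1,387.50
A = P + I = $18,500.00 + $1,387.50 = $19,887.50

A = P + I = P(1 + rt) = $19,887.50


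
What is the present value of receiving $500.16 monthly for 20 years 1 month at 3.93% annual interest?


Present value of an ordinary annuity: PV = PMT × (1 − (1 + r)^(−n)) / r
Monthly rate r = 0.0393/12 = 0.003275, n = 241
PV = $500.16 × (1 − (1 + 0.0393/12)^(−241)) / (0.0393/12)
PV = $500.16 × 166.485483
PV = $83,269.38

PV = PMT × (1-(1+r)^(-n))/r = $83,269.38


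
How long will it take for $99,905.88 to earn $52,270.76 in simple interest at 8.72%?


Rearrange the simple interest formula for t:
I = P × r × t  ⇒  t = I / (P × r)
t = $52,270.76 / ($99,905.88 × 0.0872)
t = 6

t = I/(P×r) = 6 years


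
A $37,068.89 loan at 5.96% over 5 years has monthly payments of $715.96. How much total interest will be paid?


Total paid over the life of the loan = PMT × n.
Total paid = $715.96 × 60 = $42,957.60
Total interest = total paid − principal = $42,957.60 − $37,068.89 = $5,888.71

Total interest = (PMT × n) - PV = $5,888.71


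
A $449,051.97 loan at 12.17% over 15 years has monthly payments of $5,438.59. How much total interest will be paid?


Total paid over the life of the loan = PMT × n.
Total paid = $5,438.59 × 180 = $978,946.20
Total interest = total paid − principal = $978,946.20 − $449,051.97 = $529,894.23

Total interest = (PMT × n) - PV = $529,894.23


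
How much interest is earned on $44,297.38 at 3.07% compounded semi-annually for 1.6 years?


Compound interest earned = final amount − principal.
A = P(1 + r/n)^(nt) = $44,297.38 × (1 + 0.0307/2)^(2 × 1.6) = $46,510.23
Interest = A − P = $46,510.23 − $44,297.38 = $2,212.85

Interest = A - P = $2,212.85


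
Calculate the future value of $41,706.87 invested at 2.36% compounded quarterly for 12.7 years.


Compound interest formula: A = P(1 + r/n)^(nt)
A = $41,706.87 × (1 + 0.0236/4)^(4 × 12.7)
Growth factor: (1 + 0.0236/4)^50.8 = 1.348293
A = $41,706.87 × 1.348293
A = $56,233.08

A = P(1 + r/n)^(nt) = $56,233.08


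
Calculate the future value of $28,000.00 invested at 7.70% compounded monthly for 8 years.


Compound interest formula: A = P(1 + r/n)^(nt)
A = $28,000.00 × (1 + 0.077/12)^(12 × 8)
Growth factor: (1 + 0.077/12)^96 = 1.847867
A = $28,000.00 × 1.847867
A = $51,740.28

A = P(1 + r/n)^(nt) = $51,740.28


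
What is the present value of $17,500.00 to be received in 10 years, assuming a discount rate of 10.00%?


Present value formula: PV = FV / (1 + r)^t
PV = $17,500.00 / (1 + 0.1)^10
PV = $17,500.00 / 2.593742
PV = $6,747.01

PV = FV / (1 + r)^t = $6,747.01


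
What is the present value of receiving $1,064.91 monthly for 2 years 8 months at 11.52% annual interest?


Present value of an ordinary annuity: PV = PMT × (1 − (1 + r)^(−n)) / r
Monthly rate r = 0.1152/12 = 0.0096, n = 32
PV = $1,064.91 × (1 − (1 + 0.1152/12)^(−32)) / (0.1152/12)
PV = $1,064.91 × 27.439383
PV = $29,220.47

PV = PMT × (1-(1+r)^(-n))/r = $29,220.47


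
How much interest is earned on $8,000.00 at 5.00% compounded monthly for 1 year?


Compound interest earned = final amount − principal.
A = P(1 + r/n)^(nt) = $8,000.00 × (1 + 0.05/12)^(12 × 1) = $8,409.30
Interest = A − P = $8,409.30 − $8,000.00 = $409.30

Interest = A - P = $409.30


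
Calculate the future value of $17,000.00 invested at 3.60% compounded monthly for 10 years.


Compound interest formula: A = P(1 + r/n)^(nt)
A = $17,000.00 × (1 + 0.036/12)^(12 × 10)
Growth factor: (1 + 0.036/12)^120 = 1.432557
A = $17,000.00 × 1.432557
A = $24,353.47

A = P(1 + r/n)^(nt) = $24,353.47


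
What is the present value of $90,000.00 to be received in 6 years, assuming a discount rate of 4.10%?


Present value formula: PV = FV / (1 + r)^t
PV = $90,000.00 / (1 + 0.041)^6
PV = $90,000.00 / 1.2726365
PV = $70,719.33

PV = FV / (1 + r)^t = $70,719.33


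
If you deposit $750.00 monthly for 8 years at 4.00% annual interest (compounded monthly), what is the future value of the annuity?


Future value of an ordinary annuity: FV = PMT × ((1 + r)^n − 1) / r
Monthly rate r = 0.04/12 ≈ 0.00333333, n = 96
FV = $750.00 × ((1 + 0.04/12)^96 − 1) / (0.04/12)
FV = $750.00 × 112.918536
FV = $84,688.90

FV = PMT × ((1+r)^n - 1)/r = $84,688.90


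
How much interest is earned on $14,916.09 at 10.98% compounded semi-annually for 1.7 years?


Compound interest earned = final amount − principal.
A = P(1 + r/n)^(nt) = $14,916.09 × (1 + 0.1098/2)^(2 × 1.7) = $17,888.48
Interest = A − P = $17,888.48 − $14,916.09 = $2,972.39

Interest = A - P = $2,972.39


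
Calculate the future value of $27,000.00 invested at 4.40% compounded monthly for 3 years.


Compound interest formula: A = P(1 + r/n)^(nt)
A = $27,000.00 × (1 + 0.044/12)^(12 × 3)
Growth factor: (1 + 0.044/12)^36 = 1.140833
A = $27,000.00 × 1.140833
A = $30,802.49

A = P(1 + r/n)^(nt) = $30,802.49


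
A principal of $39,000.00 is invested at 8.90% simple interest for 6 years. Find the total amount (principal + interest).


Total amount formula: A = P(1 + rt) = P + P·r·t
Interest: I = P × r × t = $39,000.00 × 0.089 × 6 = $20,826.00
A = P + I = $39,000.00 + $20,826.00 = $59,826.00

A = P + I = P(1 + rt) = $59,826.00


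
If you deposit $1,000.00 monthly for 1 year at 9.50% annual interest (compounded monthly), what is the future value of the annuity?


Future value of an ordinary annuity: FV = PMT × ((1 + r)^n − 1) / r
Monthly rate r = 0.095/12 ≈ 0.00791667, n = 12
FV = $1,000.00 × ((1 + 0.095/12)^12 − 1) / (0.095/12)
FV = $1,000.00 × 12.536537
FV = $12,536.54

FV = PMT × ((1+r)^n - 1)/r = $12,536.54


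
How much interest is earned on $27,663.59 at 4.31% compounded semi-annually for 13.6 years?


Compound interest earned = final amount − principal.
A = P(1 + r/n)^(nt) = $27,663.59 × (1 + 0.0431/2)^(2 × 13.6) = $49,404.95
Interest = A − P = $49,404.95 − $27,663.59 = $21,741.36

Interest = A - P = $21,741.36


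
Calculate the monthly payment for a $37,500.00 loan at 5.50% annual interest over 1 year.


Loan payment formula: PMT = PV × r / (1 − (1 + r)^(−n))
Monthly rate r = 0.055/12 ≈ 0.00458333, n = 12 months
Denominator: 1 − (1 + 0.055/12)^(−12) = 0.0533959
PMT = $37,500.00 × (0.055/12) / 0.0533959
PMT = $3,218.88 per month

PMT = PV × r / (1-(1+r)^(-n)) = $3,218.88/month


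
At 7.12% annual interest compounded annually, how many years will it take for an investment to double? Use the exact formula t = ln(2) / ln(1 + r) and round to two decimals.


Doubling condition: (1 + r)^t = 2
Take ln of both sides: t × ln(1 + r) = ln(2)
t = ln(2) / ln(1 + r)
t = 0.693147 / 0.068780
t = 10.08

t = ln(2) / ln(1 + r) = 10.08 years


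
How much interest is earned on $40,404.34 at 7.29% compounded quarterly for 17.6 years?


Compound interest earned = final amount − principal.
A = P(1 + r/n)^(nt) = $40,404.34 × (1 + 0.0729/4)^(4 × 17.6) = $144,088.20
Interest = A − P = $144,088.20 − $40,404.34 = $103,683.86

Interest = A - P = $103,683.86


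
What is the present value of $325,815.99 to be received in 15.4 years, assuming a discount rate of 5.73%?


Present value formula: PV = FV / (1 + r)^t
PV = $325,815.99 / (1 + 0.0573)^15.4
PV = $325,815.99 / 2.3585918
PV = $138,140.05

PV = FV / (1 + r)^t = $138,140.05


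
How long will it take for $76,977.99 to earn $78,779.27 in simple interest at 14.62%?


Rearrange the simple interest formula for t:
I = P × r × t  ⇒  t = I / (P × r)
t = $78,779.27 / ($76,977.99 × 0.1462)
t = 7

t = I/(P×r) = 7 years


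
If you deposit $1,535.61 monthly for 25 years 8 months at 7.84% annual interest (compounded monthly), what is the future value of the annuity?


Future value of an ordinary annuity: FV = PMT × ((1 + r)^n − 1) / r
Monthly rate r = 0.0784/12 ≈ 0.00653333, n = 308
FV = $1,535.61 × ((1 + 0.0784/12)^308 − 1) / (0.0784/12)
FV = $1,535.61 × 984.406476
FV = $1,511,664.43

FV = PMT × ((1+r)^n - 1)/r = $1,511,664.43


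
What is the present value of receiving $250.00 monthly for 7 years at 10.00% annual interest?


Present value of an ordinary annuity: PV = PMT × (1 − (1 + r)^(−n)) / r
Monthly rate r = 0.1/12 ≈ 0.00833333, n = 84
PV = $250.00 × (1 − (1 + 0.1/12)^(−84)) / (0.1/12)
PV = $250.00 × 60.236667
PV = $15,059.17

PV = PMT × (1-(1+r)^(-n))/r = $15,059.17


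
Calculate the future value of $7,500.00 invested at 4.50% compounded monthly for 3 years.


Compound interest formula: A = P(1 + r/n)^(nt)
A = $7,500.00 × (1 + 0.045/12)^(12 × 3)
Growth factor: (1 + 0.045/12)^36 = 1.144248
A = $7,500.00 × 1.144248
A = $8,581.86

A = P(1 + r/n)^(nt) = $8,581.86


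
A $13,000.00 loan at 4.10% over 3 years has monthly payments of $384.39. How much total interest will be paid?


Total paid over the life of the loan = PMT × n.
Total paid = $384.39 × 36 = $13,838.04
Total interest = total paid − principal = $13,838.04 − $13,000.00 = $838.04

Total interest = (PMT × n) - PV = $838.04


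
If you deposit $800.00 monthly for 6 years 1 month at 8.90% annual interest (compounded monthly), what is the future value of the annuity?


Future value of an ordinary annuity: FV = PMT × ((1 + r)^n − 1) / r
Monthly rate r = 0.089/12 ≈ 0.00741667, n = 73
FV = $800.00 × ((1 + 0.089/12)^73 − 1) / (0.089/12)
FV = $800.00 × 96.405814
FV = $77,124.65

FV = PMT × ((1+r)^n - 1)/r = $77,124.65


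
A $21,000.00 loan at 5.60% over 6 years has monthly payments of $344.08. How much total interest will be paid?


Total paid over the life of the loan = PMT × n.
Total paid = $344.08 × 72 = $24,773.76
Total interest = total paid − principal = $24,773.76 − $21,000.00 = $3,773.76

Total interest = (PMT × n) - PV = $3,773.76


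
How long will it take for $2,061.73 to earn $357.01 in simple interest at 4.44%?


Rearrange the simple interest formula for t:
I = P × r × t  ⇒  t = I / (P × r)
t = $357.01 / ($2,061.73 × 0.0444)
t = 3.9

t = I/(P×r) = 3.9 years


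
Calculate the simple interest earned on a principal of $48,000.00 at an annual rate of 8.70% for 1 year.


Simple interest formula: I = P × r × t
I = $48,000.00 × 0.087 × 1
I = $4,176.00

I = P × r × t = $4,176.00


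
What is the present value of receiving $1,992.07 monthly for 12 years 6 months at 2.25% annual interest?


Present value of an ordinary annuity: PV = PMT × (1 − (1 + r)^(−n)) / r
Monthly rate r = 0.0225/12 = 0.001875, n = 150
PV = $1,992.07 × (1 − (1 + 0.0225/12)^(−150)) / (0.0225/12)
PV = $1,992.07 × 130.646181
PV = $260,256.34

PV = PMT × (1-(1+r)^(-n))/r = $260,256.34


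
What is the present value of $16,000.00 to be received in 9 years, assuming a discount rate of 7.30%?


Present value formula: PV = FV / (1 + r)^t
PV = $16,000.00 / (1 + 0.073)^9
PV = $16,000.00 / 1.885374
PV = $8,486.38

PV = FV / (1 + r)^t = $8,486.38


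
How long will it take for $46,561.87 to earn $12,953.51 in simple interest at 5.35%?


Rearrange the simple interest formula for t:
I = P × r × t  ⇒  t = I / (P × r)
t = $12,953.51 / ($46,561.87 × 0.0535)
t = 5.2

t = I/(P×r) = 5.2 years


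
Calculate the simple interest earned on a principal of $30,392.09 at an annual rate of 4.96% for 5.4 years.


Simple interest formula: I = P × r × t
I = $30,392.09 × 0.0496 × 5.4
I = $8,140.22

I = P × r × t = $8,140.22


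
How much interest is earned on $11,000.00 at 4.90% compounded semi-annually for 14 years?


Compound interest earned = final amount − principal.
A = P(1 + r/n)^(nt) = $11,000.00 × (1 + 0.049/2)^(2 × 14) = $21,663.45
Interest = A − P = $21,663.45 − $11,000.00 = $10,663.45

Interest = A - P = $10,663.45


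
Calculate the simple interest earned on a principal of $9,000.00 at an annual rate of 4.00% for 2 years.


Simple interest formula: I = P × r × t
I = $9,000.00 × 0.04 × 2
I = $720.00

I = P × r × t = $720.00


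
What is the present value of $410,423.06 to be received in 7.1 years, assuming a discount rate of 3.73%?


Present value formula: PV = FV / (1 + r)^t
PV = $410,423.06 / (1 + 0.0373)^7.1
PV = $410,423.06 / 1.29694358
PV = $316,454.06

PV = FV / (1 + r)^t = $316,454.06


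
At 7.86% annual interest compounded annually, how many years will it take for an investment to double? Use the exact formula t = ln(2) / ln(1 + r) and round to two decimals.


Doubling condition: (1 + r)^t = 2
Take ln of both sides: t × ln(1 + r) = ln(2)
t = ln(2) / ln(1 + r)
t = 0.693147 / 0.075664
t = 9.16

t = ln(2) / ln(1 + r) = 9.16 years


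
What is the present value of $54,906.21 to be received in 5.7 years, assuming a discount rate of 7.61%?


Present value formula: PV = FV / (1 + r)^t
PV = $54,906.21 / (1 + 0.0761)^5.7
PV = $54,906.21 / 1.519008
PV = $36,146.10

PV = FV / (1 + r)^t = $36,146.10


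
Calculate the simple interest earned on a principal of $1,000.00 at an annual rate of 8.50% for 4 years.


Simple interest formula: I = P × r × t
I = $1,000.00 × 0.085 × 4
I = $340.00

I = P × r × t = $340.00


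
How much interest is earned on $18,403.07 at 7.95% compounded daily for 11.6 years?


Compound interest earned = final amount − principal.
A = P(1 + r/n)^(nt) = $18,403.07 × (1 + 0.0795/365)^(365 × 11.6) = $46,275.70
Interest = A − P = $46,275.70 − $18,403.07 = $27,872.63

Interest = A - P = $27,872.63


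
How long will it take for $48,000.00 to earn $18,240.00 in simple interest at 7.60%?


Rearrange the simple interest formula for t:
I = P × r × t  ⇒  t = I / (P × r)
t = $18,240.00 / ($48,000.00 × 0.076)
t = 5

t = I/(P×r) = 5 years


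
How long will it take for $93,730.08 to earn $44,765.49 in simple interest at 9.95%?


Rearrange the simple interest formula for t:
I = P × r × t  ⇒  t = I / (P × r)
t = $44,765.49 / ($93,730.08 × 0.0995)
t = 4.8

t = I/(P×r) = 4.8 years


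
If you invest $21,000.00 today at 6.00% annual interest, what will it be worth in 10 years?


Future value formula: FV = PV × (1 + r)^t
FV = $21,000.00 × (1 + 0.06)^10
FV = $21,000.00 × 1.7908477
FV = $37,607.80

FV = PV × (1 + r)^t = $37,607.80


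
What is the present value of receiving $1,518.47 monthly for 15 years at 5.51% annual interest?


Present value of an ordinary annuity: PV = PMT × (1 − (1 + r)^(−n)) / r
Monthly rate r = 0.0551/12 ≈ 0.00459167, n = 180
PV = $1,518.47 × (1 − (1 + 0.0551/12)^(−180)) / (0.0551/12)
PV = $1,518.47 × 122.307073
PV = $185,719.62

PV = PMT × (1-(1+r)^(-n))/r = $185,719.62


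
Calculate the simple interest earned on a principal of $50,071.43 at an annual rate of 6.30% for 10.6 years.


Simple interest formula: I = P × r × t
I = $50,071.43 × 0.063 × 10.6
I = $33,437.70

I = P × r × t = $33,437.70


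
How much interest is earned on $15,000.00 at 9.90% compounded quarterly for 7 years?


Compound interest earned = final amount − principal.
A = P(1 + r/n)^(nt) = $15,000.00 × (1 + 0.099/4)^(4 × 7) = $29,743.58
Interest = A − P = $29,743.58 − $15,000.00 = $14,743.58

Interest = A - P = $14,743.58


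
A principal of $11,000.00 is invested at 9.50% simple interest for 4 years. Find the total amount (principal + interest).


Total amount formula: A = P(1 + rt) = P + P·r·t
Interest: I = P × r × t = $11,000.00 × 0.095 × 4 = $4,180.00
A = P + I = $11,000.00 + $4,180.00 = $15,180.00

A = P + I = P(1 + rt) = $15,180.00


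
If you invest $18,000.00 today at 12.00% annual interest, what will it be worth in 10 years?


Future value formula: FV = PV × (1 + r)^t
FV = $18,000.00 × (1 + 0.12)^10
FV = $18,000.00 × 3.1058482
FV = $55,905.27

FV = PV × (1 + r)^t = $55,905.27


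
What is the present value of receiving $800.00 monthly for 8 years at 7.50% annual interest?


Present value of an ordinary annuity: PV = PMT × (1 − (1 + r)^(−n)) / r
Monthly rate r = 0.075/12 = 0.00625, n = 96
PV = $800.00 × (1 − (1 + 0.075/12)^(−96)) / (0.075/12)
PV = $800.00 × 72.026024
PV = $57,620.82

PV = PMT × (1-(1+r)^(-n))/r = $57,620.82


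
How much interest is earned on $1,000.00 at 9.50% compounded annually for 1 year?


Compound interest earned = final amount − principal.
A = P(1 + r/n)^(nt) = $1,000.00 × (1 + 0.095/1)^(1 × 1) = $1,095.00
Interest = A − P = $1,095.00 − $1,000.00 = $95.00

Interest = A - P = $95.00


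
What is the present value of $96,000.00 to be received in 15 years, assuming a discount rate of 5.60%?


Present value formula: PV = FV / (1 + r)^t
PV = $96,000.00 / (1 + 0.056)^15
PV = $96,000.00 / 2.264429
PV = $42,394.79

PV = FV / (1 + r)^t = $42,394.79


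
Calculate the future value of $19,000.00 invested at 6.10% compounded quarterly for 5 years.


Compound interest formula: A = P(1 + r/n)^(nt)
A = $19,000.00 × (1 + 0.061/4)^(4 × 5)
Growth factor: (1 + 0.061/4)^20 = 1.3535053
A = $19,000.00 × 1.3535053
A = $25,716.60

A = P(1 + r/n)^(nt) = $25,716.60


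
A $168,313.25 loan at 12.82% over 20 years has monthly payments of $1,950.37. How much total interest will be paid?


Total paid over the life of the loan = PMT × n.
Total paid = $1,950.37 × 240 = $468,088.80
Total interest = total paid − principal = $468,088.80 − $168,313.25 = $299,775.55

Total interest = (PMT × n) - PV = $299,775.55


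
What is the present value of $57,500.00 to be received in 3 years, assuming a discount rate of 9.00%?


Present value formula: PV = FV / (1 + r)^t
PV = $57,500.00 / (1 + 0.09)^3
PV = $57,500.00 / 1.295029
PV = $44,400.55

PV = FV / (1 + r)^t = $44,400.55


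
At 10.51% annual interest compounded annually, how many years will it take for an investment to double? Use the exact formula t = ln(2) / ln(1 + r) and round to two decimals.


Doubling condition: (1 + r)^t = 2
Take ln of both sides: t × ln(1 + r) = ln(2)
t = ln(2) / ln(1 + r)
t = 0.693147 / 0.099936
t = 6.94

t = ln(2) / ln(1 + r) = 6.94 years


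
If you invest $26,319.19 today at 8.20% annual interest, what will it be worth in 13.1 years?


Future value formula: FV = PV × (1 + r)^t
FV = $26,319.19 × (1 + 0.082)^13.1
FV = $26,319.19 × 2.80787077
FV = $73,900.88

FV = PV × (1 + r)^t = $73,900.88


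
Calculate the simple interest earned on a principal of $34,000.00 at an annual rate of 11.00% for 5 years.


Simple interest formula: I = P × r × t
I = $34,000.00 × 0.11 × 5
I = $18,700.00

I = P × r × t = $18,700.00


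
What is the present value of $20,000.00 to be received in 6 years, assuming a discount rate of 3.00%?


Present value formula: PV = FV / (1 + r)^t
PV = $20,000.00 / (1 + 0.03)^6
PV = $20,000.00 / 1.194052
PV = $16,749.69

PV = FV / (1 + r)^t = $16,749.69


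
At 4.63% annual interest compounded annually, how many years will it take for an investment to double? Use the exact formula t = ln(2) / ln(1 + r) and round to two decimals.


Doubling condition: (1 + r)^t = 2
Take ln of both sides: t × ln(1 + r) = ln(2)
t = ln(2) / ln(1 + r)
t = 0.693147 / 0.045260
t = 15.31

t = ln(2) / ln(1 + r) = 15.31 years


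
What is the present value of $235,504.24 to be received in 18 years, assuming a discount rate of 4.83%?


Present value formula: PV = FV / (1 + r)^t
PV = $235,504.24 / (1 + 0.0483)^18
PV = $235,504.24 / 2.3374404
PV = $100,753.05

PV = FV / (1 + r)^t = $100,753.05


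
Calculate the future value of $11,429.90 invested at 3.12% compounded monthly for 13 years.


Compound interest formula: A = P(1 + r/n)^(nt)
A = $11,429.90 × (1 + 0.0312/12)^(12 × 13)
Growth factor: (1 + 0.0312/12)^156 = 1.499413
A = $11,429.90 × 1.499413
A = $17,138.14

A = P(1 + r/n)^(nt) = $17,138.14


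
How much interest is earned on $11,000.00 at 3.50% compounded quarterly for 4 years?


Compound interest earned = final amount − principal.
A = P(1 + r/n)^(nt) = $11,000.00 × (1 + 0.035/4)^(4 × 4) = $12,645.31
Interest = A − P = $12,645.31 − $11,000.00 = $1,645.31

Interest = A - P = $1,645.31


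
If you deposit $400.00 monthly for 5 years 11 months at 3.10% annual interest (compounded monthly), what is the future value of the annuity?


Future value of an ordinary annuity: FV = PMT × ((1 + r)^n − 1) / r
Monthly rate r = 0.031/12 ≈ 0.00258333, n = 71
FV = $400.00 × ((1 + 0.031/12)^71 − 1) / (0.031/12)
FV = $400.00 × 77.818361
FV = $31,127.34

FV = PMT × ((1+r)^n - 1)/r = $31,127.34


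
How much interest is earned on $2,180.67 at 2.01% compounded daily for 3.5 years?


Compound interest earned = final amount − principal.
A = P(1 + r/n)^(nt) = $2,180.67 × (1 + 0.0201/365)^(365 × 3.5) = $2,339.60
Interest = A − P = $2,339.60 − $2,180.67 = $158.93

Interest = A - P = $158.93


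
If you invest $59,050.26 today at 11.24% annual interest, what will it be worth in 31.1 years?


Future value formula: FV = PV × (1 + r)^t
FV = $59,050.26 × (1 + 0.1124)^31.1
FV = $59,050.26 × 27.4610086
FV = $1,621,579.70

FV = PV × (1 + r)^t = $1,621,579.70


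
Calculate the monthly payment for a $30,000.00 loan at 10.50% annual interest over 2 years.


Loan payment formula: PMT = PV × r / (1 − (1 + r)^(−n))
Monthly rate r = 0.105/12 = 0.00875, n = 24 months
Denominator: 1 − (1 + 0.105/12)^(−24) = 0.188675
PMT = $30,000.00 × (0.105/12) / 0.188675
PMT = $1,391.28 per month

PMT = PV × r / (1-(1+r)^(-n)) = $1,391.28/month


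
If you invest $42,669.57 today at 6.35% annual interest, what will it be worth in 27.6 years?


Future value formula: FV = PV × (1 + r)^t
FV = $42,669.57 × (1 + 0.0635)^27.6
FV = $42,669.57 × 5.4695909
FV = $233,385.09

FV = PV × (1 + r)^t = $233,385.09


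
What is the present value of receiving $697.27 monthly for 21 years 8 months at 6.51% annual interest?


Present value of an ordinary annuity: PV = PMT × (1 − (1 + r)^(−n)) / r
Monthly rate r = 0.0651/12 = 0.005425, n = 260
PV = $697.27 × (1 − (1 + 0.0651/12)^(−260)) / (0.0651/12)
PV = $697.27 × 139.1791198
PV = $97,045.42

PV = PMT × (1-(1+r)^(-n))/r = $97,045.42


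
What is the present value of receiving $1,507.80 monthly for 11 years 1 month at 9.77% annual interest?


Present value of an ordinary annuity: PV = PMT × (1 − (1 + r)^(−n)) / r
Monthly rate r = 0.0977/12 ≈ 0.00814167, n = 133
PV = $1,507.80 × (1 − (1 + 0.0977/12)^(−133)) / (0.0977/12)
PV = $1,507.80 × 81.049769
PV = $122,206.84

PV = PMT × (1-(1+r)^(-n))/r = $122,206.84


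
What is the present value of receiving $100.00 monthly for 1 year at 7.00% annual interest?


Present value of an ordinary annuity: PV = PMT × (1 − (1 + r)^(−n)) / r
Monthly rate r = 0.07/12 ≈ 0.00583333, n = 12
PV = $100.00 × (1 − (1 + 0.07/12)^(−12)) / (0.07/12)
PV = $100.00 × 11.557120
PV = $1,155.71

PV = PMT × (1-(1+r)^(-n))/r = $1,155.71


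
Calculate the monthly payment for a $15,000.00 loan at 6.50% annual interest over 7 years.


Loan payment formula: PMT = PV × r / (1 − (1 + r)^(−n))
Monthly rate r = 0.065/12 ≈ 0.00541667, n = 84 months
Denominator: 1 − (1 + 0.065/12)^(−84) = 0.364773
PMT = $15,000.00 × (0.065/12) / 0.364773
PMT = $222.74 per month

PMT = PV × r / (1-(1+r)^(-n)) = $222.74/month


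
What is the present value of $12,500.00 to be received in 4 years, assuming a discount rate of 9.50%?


Present value formula: PV = FV / (1 + r)^t
PV = $12,500.00 / (1 + 0.095)^4
PV = $12,500.00 / 1.437661
PV = $8,694.68

PV = FV / (1 + r)^t = $8,694.68


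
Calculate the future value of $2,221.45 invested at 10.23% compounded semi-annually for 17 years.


Compound interest formula: A = P(1 + r/n)^(nt)
A = $2,221.45 × (1 + 0.1023/2)^(2 × 17)
Growth factor: (1 + 0.1023/2)^34 = 5.452550
A = $2,221.45 × 5.452550
A = $12,112.57

A = P(1 + r/n)^(nt) = $12,112.57


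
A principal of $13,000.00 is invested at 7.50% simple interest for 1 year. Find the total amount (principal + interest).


Total amount formula: A = P(1 + rt) = P + P·r·t
Interest: I = P × r × t = $13,000.00 × 0.075 × 1 = $975.00
A = P + I = $13,000.00 + $975.00 = $13,975.00

A = P + I = P(1 + rt) = $13,975.00


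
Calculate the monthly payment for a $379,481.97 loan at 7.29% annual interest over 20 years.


Loan payment formula: PMT = PV × r / (1 − (1 + r)^(−n))
Monthly rate r = 0.0729/12 = 0.006075, n = 240 months
Denominator: 1 − (1 + 0.0729/12)^(−240) = 0.766270
PMT = $379,481.97 × (0.0729/12) / 0.766270
PMT = $3,008.54 per month

PMT = PV × r / (1-(1+r)^(-n)) = $3,008.54/month


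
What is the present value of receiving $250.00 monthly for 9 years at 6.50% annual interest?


Present value of an ordinary annuity: PV = PMT × (1 − (1 + r)^(−n)) / r
Monthly rate r = 0.065/12 ≈ 0.00541667, n = 108
PV = $250.00 × (1 − (1 + 0.065/12)^(−108)) / (0.065/12)
PV = $250.00 × 81.602576
PV = $20,400.64

PV = PMT × (1-(1+r)^(-n))/r = $20,400.64
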